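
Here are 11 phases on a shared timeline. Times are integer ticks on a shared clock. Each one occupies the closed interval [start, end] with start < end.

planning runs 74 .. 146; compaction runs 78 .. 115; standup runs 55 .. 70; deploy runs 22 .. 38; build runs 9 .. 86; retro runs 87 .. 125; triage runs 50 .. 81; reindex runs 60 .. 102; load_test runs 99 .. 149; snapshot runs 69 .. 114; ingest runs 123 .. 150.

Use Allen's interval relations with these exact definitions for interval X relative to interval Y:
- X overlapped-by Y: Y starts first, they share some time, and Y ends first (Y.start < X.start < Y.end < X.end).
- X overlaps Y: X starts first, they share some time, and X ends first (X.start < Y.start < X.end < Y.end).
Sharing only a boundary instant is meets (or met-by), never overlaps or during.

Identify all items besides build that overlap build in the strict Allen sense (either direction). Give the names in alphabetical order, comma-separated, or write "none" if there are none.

compaction, planning, reindex, snapshot

Target build = [9, 86].
compaction [78, 115] → overlapped-by → yes.
deploy [22, 38] → during → no.
ingest [123, 150] → after → no.
load_test [99, 149] → after → no.
planning [74, 146] → overlapped-by → yes.
reindex [60, 102] → overlapped-by → yes.
retro [87, 125] → after → no.
snapshot [69, 114] → overlapped-by → yes.
standup [55, 70] → during → no.
triage [50, 81] → during → no.
Result: compaction, planning, reindex, snapshot.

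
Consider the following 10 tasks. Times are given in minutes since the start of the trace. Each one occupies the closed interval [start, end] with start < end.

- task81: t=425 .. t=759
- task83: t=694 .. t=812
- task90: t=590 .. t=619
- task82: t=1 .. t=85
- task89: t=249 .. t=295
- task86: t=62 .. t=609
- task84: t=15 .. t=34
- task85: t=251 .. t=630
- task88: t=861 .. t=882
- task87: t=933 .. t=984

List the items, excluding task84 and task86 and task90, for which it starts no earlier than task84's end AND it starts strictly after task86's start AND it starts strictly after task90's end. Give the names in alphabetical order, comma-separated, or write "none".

task83, task87, task88

Conditions: its start is no earlier than task84's end (X.start >= t=34) AND its start is strictly after task86's start (X.start > t=62) AND its start is strictly after task90's end (X.start > t=619).
task81: start t=425 >= t=34? ✓; start t=425 > t=62? ✓; start t=425 > t=619? ✗ → no.
task82: start t=1 >= t=34? ✗; start t=1 > t=62? ✗; start t=1 > t=619? ✗ → no.
task83: start t=694 >= t=34? ✓; start t=694 > t=62? ✓; start t=694 > t=619? ✓ → yes.
task85: start t=251 >= t=34? ✓; start t=251 > t=62? ✓; start t=251 > t=619? ✗ → no.
task87: start t=933 >= t=34? ✓; start t=933 > t=62? ✓; start t=933 > t=619? ✓ → yes.
task88: start t=861 >= t=34? ✓; start t=861 > t=62? ✓; start t=861 > t=619? ✓ → yes.
task89: start t=249 >= t=34? ✓; start t=249 > t=62? ✓; start t=249 > t=619? ✗ → no.
Result: task83, task87, task88.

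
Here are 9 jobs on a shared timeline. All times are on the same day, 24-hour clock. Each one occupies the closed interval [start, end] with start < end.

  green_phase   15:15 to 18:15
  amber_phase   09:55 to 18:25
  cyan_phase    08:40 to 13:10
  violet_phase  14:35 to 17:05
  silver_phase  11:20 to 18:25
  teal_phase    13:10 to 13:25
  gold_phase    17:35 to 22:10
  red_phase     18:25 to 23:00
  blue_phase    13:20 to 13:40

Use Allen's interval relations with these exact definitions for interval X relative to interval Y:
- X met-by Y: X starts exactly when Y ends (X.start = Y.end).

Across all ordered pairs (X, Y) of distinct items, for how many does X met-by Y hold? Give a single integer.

3

Checking all 72 ordered pairs for relation 'met-by'; matching pairs in alphabetical order:
(red_phase, amber_phase): red_phase met-by amber_phase ✓
(red_phase, silver_phase): red_phase met-by silver_phase ✓
(teal_phase, cyan_phase): teal_phase met-by cyan_phase ✓
Count: 3.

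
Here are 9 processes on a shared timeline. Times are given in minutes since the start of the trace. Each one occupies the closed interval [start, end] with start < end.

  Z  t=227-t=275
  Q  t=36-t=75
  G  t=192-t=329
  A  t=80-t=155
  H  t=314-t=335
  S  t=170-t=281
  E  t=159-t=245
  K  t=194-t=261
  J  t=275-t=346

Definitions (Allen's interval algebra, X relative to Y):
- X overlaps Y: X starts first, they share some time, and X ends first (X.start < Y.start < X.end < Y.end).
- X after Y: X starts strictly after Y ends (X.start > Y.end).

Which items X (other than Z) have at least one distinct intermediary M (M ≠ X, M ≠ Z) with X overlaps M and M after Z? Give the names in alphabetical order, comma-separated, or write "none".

Target Z = [t=227, t=275].
Intermediaries M with M after Z: H.
Via H — items with X overlaps H: G.
Union: G.

G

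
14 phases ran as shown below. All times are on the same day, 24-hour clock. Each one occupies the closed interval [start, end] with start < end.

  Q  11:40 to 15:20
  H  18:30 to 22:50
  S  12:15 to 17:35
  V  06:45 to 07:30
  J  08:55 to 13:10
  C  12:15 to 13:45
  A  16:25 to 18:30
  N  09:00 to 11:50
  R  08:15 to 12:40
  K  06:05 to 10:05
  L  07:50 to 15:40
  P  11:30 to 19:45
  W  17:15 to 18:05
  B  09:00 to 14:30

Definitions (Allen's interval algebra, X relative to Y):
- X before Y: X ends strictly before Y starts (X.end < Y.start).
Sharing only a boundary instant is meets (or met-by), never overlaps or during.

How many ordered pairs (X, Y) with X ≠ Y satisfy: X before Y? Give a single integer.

44

Checking all 182 ordered pairs for relation 'before'; matching pairs in alphabetical order:
(B, A): B before A ✓
(B, H): B before H ✓
(B, W): B before W ✓
(C, A): C before A ✓
(C, H): C before H ✓
(C, W): C before W ✓
(J, A): J before A ✓
(J, H): J before H ✓
(J, W): J before W ✓
(K, A): K before A ✓
(K, C): K before C ✓
(K, H): K before H ✓
(K, P): K before P ✓
(K, Q): K before Q ✓
(K, S): K before S ✓
(K, W): K before W ✓
(L, A): L before A ✓
(L, H): L before H ✓
(L, W): L before W ✓
(N, A): N before A ✓
(N, C): N before C ✓
(N, H): N before H ✓
(N, S): N before S ✓
(N, W): N before W ✓
... plus 20 further pairs not listed.
Count: 44.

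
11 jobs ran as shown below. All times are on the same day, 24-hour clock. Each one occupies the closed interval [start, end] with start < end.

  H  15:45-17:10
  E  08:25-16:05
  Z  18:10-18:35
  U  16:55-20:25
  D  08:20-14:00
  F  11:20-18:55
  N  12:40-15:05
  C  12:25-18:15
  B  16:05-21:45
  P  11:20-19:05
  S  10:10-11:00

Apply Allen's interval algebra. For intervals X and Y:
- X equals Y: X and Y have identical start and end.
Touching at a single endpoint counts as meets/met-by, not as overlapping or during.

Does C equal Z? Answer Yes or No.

No

C = [12:25, 18:15], Z = [18:10, 18:35].
Actual relation of C to Z: overlaps.
Asked whether 'equals' holds → No.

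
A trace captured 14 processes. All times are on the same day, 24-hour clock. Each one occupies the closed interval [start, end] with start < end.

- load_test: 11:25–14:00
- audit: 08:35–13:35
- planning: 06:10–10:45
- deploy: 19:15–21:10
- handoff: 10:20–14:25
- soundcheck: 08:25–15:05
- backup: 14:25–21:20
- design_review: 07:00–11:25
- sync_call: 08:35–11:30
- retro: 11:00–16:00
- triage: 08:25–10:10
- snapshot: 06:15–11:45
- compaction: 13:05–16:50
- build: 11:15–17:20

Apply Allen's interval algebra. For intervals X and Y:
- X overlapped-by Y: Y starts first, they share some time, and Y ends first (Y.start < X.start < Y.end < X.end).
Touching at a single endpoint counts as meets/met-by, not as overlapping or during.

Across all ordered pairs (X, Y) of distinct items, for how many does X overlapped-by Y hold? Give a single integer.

Checking all 182 ordered pairs for relation 'overlapped-by'; matching pairs in alphabetical order:
(audit, design_review): audit overlapped-by design_review ✓
(audit, planning): audit overlapped-by planning ✓
(audit, snapshot): audit overlapped-by snapshot ✓
(audit, triage): audit overlapped-by triage ✓
(backup, build): backup overlapped-by build ✓
(backup, compaction): backup overlapped-by compaction ✓
(backup, retro): backup overlapped-by retro ✓
(backup, soundcheck): backup overlapped-by soundcheck ✓
(build, audit): build overlapped-by audit ✓
(build, design_review): build overlapped-by design_review ✓
(build, handoff): build overlapped-by handoff ✓
(build, retro): build overlapped-by retro ✓
(build, snapshot): build overlapped-by snapshot ✓
(build, soundcheck): build overlapped-by soundcheck ✓
(build, sync_call): build overlapped-by sync_call ✓
(compaction, audit): compaction overlapped-by audit ✓
(compaction, handoff): compaction overlapped-by handoff ✓
(compaction, load_test): compaction overlapped-by load_test ✓
(compaction, retro): compaction overlapped-by retro ✓
(compaction, soundcheck): compaction overlapped-by soundcheck ✓
(design_review, planning): design_review overlapped-by planning ✓
(handoff, audit): handoff overlapped-by audit ✓
(handoff, design_review): handoff overlapped-by design_review ✓
(handoff, planning): handoff overlapped-by planning ✓
... plus 18 further pairs not listed.
Count: 42.

42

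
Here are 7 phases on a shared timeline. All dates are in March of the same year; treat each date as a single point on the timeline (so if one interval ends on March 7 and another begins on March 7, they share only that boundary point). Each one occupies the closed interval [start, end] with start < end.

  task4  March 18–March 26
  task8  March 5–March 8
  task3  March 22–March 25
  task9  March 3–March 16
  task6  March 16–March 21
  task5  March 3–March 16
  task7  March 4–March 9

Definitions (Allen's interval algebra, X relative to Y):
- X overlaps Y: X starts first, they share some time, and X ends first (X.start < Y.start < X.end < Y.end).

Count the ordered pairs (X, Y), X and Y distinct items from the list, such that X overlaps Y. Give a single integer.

1

Checking all 42 ordered pairs for relation 'overlaps'; matching pairs in alphabetical order:
(task6, task4): task6 overlaps task4 ✓
Count: 1.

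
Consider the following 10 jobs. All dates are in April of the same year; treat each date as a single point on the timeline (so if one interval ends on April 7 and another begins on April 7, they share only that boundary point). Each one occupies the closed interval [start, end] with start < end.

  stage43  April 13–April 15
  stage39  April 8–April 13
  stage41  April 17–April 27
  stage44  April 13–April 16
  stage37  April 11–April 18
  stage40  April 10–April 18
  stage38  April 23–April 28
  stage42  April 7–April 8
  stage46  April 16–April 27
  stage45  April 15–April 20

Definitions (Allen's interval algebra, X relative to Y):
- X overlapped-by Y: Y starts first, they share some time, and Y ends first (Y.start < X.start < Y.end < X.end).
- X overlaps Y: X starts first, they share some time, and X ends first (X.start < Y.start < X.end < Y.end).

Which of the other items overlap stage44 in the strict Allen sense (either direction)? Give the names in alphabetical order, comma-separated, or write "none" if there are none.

Target stage44 = [April 13, April 16].
stage37 [April 11, April 18] → contains → no.
stage38 [April 23, April 28] → after → no.
stage39 [April 8, April 13] → meets → no.
stage40 [April 10, April 18] → contains → no.
stage41 [April 17, April 27] → after → no.
stage42 [April 7, April 8] → before → no.
stage43 [April 13, April 15] → starts → no.
stage45 [April 15, April 20] → overlapped-by → yes.
stage46 [April 16, April 27] → met-by → no.
Result: stage45.

stage45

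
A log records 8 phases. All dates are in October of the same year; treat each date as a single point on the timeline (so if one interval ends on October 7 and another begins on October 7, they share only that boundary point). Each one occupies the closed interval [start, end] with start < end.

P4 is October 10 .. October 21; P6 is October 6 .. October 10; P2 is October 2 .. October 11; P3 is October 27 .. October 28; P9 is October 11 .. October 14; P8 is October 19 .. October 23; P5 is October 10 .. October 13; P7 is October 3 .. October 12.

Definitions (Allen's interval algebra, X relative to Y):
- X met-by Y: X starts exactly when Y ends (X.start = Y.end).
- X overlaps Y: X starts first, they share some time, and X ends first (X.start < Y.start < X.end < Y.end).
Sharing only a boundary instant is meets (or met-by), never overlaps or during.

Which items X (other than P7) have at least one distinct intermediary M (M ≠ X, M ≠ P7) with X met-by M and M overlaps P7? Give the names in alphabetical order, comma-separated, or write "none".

P9

Target P7 = [October 3, October 12].
Intermediaries M with M overlaps P7: P2.
Via P2 — items with X met-by P2: P9.
Union: P9.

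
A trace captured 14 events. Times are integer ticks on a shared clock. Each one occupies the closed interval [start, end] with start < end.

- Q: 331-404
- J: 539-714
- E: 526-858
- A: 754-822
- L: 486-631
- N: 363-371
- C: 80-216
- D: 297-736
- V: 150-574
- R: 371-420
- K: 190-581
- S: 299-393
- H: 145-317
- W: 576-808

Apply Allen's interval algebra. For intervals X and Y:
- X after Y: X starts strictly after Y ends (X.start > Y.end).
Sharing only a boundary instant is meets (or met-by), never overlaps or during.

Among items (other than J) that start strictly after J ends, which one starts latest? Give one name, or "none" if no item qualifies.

A

Target J = [539, 714].
A [754, 822] → after → candidate.
C [80, 216] → before → excluded.
D [297, 736] → contains → excluded.
E [526, 858] → contains → excluded.
H [145, 317] → before → excluded.
K [190, 581] → overlaps → excluded.
L [486, 631] → overlaps → excluded.
N [363, 371] → before → excluded.
Q [331, 404] → before → excluded.
R [371, 420] → before → excluded.
S [299, 393] → before → excluded.
V [150, 574] → overlaps → excluded.
W [576, 808] → overlapped-by → excluded.
Among candidates, latest start is 754 → A.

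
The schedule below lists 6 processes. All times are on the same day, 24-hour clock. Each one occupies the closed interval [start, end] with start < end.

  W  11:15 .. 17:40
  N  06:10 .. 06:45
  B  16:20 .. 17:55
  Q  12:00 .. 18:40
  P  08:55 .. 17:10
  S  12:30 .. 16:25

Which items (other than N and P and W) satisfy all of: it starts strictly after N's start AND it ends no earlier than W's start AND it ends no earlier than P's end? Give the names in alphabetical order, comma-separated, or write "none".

Conditions: its start is strictly after N's start (X.start > 06:10) AND its end is no earlier than W's start (X.end >= 11:15) AND its end is no earlier than P's end (X.end >= 17:10).
B: start 16:20 > 06:10? ✓; end 17:55 >= 11:15? ✓; end 17:55 >= 17:10? ✓ → yes.
Q: start 12:00 > 06:10? ✓; end 18:40 >= 11:15? ✓; end 18:40 >= 17:10? ✓ → yes.
S: start 12:30 > 06:10? ✓; end 16:25 >= 11:15? ✓; end 16:25 >= 17:10? ✗ → no.
Result: B, Q.

B, Q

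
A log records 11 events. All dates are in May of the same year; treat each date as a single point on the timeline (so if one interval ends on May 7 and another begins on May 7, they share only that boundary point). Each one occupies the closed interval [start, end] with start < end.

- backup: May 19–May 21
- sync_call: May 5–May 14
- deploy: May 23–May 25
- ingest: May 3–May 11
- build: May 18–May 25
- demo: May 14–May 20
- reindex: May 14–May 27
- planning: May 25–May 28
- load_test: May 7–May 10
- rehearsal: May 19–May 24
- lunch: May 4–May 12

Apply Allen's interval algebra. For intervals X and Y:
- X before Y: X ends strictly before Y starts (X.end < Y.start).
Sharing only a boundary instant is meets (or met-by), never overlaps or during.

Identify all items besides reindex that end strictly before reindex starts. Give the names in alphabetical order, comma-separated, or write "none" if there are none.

ingest, load_test, lunch

Target reindex = [May 14, May 27].
backup [May 19, May 21] → during → no.
build [May 18, May 25] → during → no.
demo [May 14, May 20] → starts → no.
deploy [May 23, May 25] → during → no.
ingest [May 3, May 11] → before → yes.
load_test [May 7, May 10] → before → yes.
lunch [May 4, May 12] → before → yes.
planning [May 25, May 28] → overlapped-by → no.
rehearsal [May 19, May 24] → during → no.
sync_call [May 5, May 14] → meets → no.
Result: ingest, load_test, lunch.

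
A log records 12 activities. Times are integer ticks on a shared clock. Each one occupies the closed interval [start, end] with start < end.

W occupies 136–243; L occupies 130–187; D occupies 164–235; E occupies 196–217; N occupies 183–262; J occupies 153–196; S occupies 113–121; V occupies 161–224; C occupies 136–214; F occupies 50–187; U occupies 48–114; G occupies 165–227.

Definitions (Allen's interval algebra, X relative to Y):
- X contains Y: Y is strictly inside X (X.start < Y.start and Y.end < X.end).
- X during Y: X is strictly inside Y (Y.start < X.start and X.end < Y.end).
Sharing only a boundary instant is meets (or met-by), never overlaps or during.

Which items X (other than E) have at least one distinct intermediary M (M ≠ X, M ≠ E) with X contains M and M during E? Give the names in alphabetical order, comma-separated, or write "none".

none

Target E = [196, 217].
Intermediaries M with M during E: none.
Union: none.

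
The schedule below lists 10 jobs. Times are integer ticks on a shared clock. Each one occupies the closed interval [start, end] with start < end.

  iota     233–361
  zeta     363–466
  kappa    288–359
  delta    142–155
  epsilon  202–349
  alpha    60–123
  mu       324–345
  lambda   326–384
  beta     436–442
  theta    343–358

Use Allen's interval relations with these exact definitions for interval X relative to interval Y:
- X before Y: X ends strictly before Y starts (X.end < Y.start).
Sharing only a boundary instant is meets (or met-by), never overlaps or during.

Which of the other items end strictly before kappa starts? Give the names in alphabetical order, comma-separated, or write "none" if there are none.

alpha, delta

Target kappa = [288, 359].
alpha [60, 123] → before → yes.
beta [436, 442] → after → no.
delta [142, 155] → before → yes.
epsilon [202, 349] → overlaps → no.
iota [233, 361] → contains → no.
lambda [326, 384] → overlapped-by → no.
mu [324, 345] → during → no.
theta [343, 358] → during → no.
zeta [363, 466] → after → no.
Result: alpha, delta.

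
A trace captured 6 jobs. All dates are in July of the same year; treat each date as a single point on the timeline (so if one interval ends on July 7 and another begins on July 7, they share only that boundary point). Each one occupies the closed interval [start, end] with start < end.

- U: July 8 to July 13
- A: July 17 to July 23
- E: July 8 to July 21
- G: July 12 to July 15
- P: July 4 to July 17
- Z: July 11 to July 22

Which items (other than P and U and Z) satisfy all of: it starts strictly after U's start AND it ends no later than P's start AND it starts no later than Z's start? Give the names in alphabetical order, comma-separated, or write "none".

none

Conditions: its start is strictly after U's start (X.start > July 8) AND its end is no later than P's start (X.end <= July 4) AND its start is no later than Z's start (X.start <= July 11).
A: start July 17 > July 8? ✓; end July 23 <= July 4? ✗; start July 17 <= July 11? ✗ → no.
E: start July 8 > July 8? ✗; end July 21 <= July 4? ✗; start July 8 <= July 11? ✓ → no.
G: start July 12 > July 8? ✓; end July 15 <= July 4? ✗; start July 12 <= July 11? ✗ → no.
Result: none.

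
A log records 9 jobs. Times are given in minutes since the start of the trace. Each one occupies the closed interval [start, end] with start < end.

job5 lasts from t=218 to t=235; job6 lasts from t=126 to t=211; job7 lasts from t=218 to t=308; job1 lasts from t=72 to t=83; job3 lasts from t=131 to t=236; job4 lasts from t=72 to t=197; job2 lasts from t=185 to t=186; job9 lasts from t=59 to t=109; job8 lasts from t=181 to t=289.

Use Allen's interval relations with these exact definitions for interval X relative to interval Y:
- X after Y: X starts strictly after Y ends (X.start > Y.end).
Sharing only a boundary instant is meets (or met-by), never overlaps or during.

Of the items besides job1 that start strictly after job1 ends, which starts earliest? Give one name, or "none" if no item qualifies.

job6

Target job1 = [t=72, t=83].
job2 [t=185, t=186] → after → candidate.
job3 [t=131, t=236] → after → candidate.
job4 [t=72, t=197] → started-by → excluded.
job5 [t=218, t=235] → after → candidate.
job6 [t=126, t=211] → after → candidate.
job7 [t=218, t=308] → after → candidate.
job8 [t=181, t=289] → after → candidate.
job9 [t=59, t=109] → contains → excluded.
Among candidates, earliest start is t=126 → job6.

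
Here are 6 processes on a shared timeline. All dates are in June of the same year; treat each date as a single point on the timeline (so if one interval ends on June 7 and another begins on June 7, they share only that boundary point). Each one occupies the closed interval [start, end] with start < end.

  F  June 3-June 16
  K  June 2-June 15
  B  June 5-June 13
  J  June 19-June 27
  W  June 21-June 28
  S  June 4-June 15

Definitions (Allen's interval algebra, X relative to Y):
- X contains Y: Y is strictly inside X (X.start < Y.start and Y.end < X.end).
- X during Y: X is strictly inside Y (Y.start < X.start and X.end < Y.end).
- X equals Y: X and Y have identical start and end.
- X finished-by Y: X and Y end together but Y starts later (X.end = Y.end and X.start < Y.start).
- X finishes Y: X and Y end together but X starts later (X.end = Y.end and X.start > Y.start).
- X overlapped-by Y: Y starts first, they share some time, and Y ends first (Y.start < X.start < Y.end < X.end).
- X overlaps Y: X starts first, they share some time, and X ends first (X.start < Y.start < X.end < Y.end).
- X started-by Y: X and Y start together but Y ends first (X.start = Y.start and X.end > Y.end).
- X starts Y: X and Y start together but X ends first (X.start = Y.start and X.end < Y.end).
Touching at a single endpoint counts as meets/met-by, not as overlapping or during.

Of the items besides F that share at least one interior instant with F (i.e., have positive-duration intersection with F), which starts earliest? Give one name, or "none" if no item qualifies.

Target F = [June 3, June 16].
B [June 5, June 13] → during → candidate.
J [June 19, June 27] → after → excluded.
K [June 2, June 15] → overlaps → candidate.
S [June 4, June 15] → during → candidate.
W [June 21, June 28] → after → excluded.
Among candidates, earliest start is June 2 → K.

K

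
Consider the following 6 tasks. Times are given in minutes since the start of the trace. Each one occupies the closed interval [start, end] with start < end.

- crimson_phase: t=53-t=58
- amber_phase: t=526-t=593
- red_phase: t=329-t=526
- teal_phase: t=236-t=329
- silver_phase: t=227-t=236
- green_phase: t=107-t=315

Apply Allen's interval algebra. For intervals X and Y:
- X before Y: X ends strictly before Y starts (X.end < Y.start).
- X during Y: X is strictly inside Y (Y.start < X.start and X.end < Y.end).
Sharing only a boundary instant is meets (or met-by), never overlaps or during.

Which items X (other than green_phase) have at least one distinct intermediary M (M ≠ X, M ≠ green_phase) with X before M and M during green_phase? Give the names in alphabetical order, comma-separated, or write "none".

crimson_phase

Target green_phase = [t=107, t=315].
Intermediaries M with M during green_phase: silver_phase.
Via silver_phase — items with X before silver_phase: crimson_phase.
Union: crimson_phase.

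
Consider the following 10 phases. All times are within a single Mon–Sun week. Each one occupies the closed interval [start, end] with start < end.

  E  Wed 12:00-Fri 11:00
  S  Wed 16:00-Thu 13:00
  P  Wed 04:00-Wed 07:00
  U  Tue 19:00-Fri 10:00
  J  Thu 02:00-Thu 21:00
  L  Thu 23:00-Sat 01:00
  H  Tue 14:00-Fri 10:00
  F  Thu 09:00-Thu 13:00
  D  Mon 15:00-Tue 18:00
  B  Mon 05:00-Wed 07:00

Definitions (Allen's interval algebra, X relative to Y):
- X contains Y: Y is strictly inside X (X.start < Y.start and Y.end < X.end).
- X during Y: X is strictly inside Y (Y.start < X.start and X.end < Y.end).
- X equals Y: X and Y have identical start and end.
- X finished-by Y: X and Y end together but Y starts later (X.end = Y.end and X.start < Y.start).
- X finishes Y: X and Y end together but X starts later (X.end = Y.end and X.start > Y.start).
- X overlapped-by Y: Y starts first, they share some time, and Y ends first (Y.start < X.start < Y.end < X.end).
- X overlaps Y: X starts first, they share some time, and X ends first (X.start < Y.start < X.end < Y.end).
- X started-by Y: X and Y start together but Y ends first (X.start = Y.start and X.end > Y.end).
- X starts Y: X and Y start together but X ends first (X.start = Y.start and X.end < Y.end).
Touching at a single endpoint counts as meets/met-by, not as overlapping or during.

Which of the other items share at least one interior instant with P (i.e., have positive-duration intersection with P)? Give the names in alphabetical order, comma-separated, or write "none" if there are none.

B, H, U

Target P = [Wed 04:00, Wed 07:00].
B [Mon 05:00, Wed 07:00] → finished-by → yes.
D [Mon 15:00, Tue 18:00] → before → no.
E [Wed 12:00, Fri 11:00] → after → no.
F [Thu 09:00, Thu 13:00] → after → no.
H [Tue 14:00, Fri 10:00] → contains → yes.
J [Thu 02:00, Thu 21:00] → after → no.
L [Thu 23:00, Sat 01:00] → after → no.
S [Wed 16:00, Thu 13:00] → after → no.
U [Tue 19:00, Fri 10:00] → contains → yes.
Result: B, H, U.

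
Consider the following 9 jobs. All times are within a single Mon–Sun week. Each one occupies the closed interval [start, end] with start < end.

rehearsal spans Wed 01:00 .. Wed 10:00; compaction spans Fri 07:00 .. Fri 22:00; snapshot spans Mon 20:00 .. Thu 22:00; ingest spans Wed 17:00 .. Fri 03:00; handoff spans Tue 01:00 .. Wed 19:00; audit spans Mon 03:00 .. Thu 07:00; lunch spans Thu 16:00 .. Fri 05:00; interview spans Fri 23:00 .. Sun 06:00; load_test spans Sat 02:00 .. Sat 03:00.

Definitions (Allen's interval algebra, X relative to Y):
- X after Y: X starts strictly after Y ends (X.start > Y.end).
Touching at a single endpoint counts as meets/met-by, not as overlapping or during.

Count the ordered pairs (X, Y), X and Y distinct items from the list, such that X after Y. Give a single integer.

24

Checking all 72 ordered pairs for relation 'after'; matching pairs in alphabetical order:
(compaction, audit): compaction after audit ✓
(compaction, handoff): compaction after handoff ✓
(compaction, ingest): compaction after ingest ✓
(compaction, lunch): compaction after lunch ✓
(compaction, rehearsal): compaction after rehearsal ✓
(compaction, snapshot): compaction after snapshot ✓
(ingest, rehearsal): ingest after rehearsal ✓
(interview, audit): interview after audit ✓
(interview, compaction): interview after compaction ✓
(interview, handoff): interview after handoff ✓
(interview, ingest): interview after ingest ✓
(interview, lunch): interview after lunch ✓
(interview, rehearsal): interview after rehearsal ✓
(interview, snapshot): interview after snapshot ✓
(load_test, audit): load_test after audit ✓
(load_test, compaction): load_test after compaction ✓
(load_test, handoff): load_test after handoff ✓
(load_test, ingest): load_test after ingest ✓
(load_test, lunch): load_test after lunch ✓
(load_test, rehearsal): load_test after rehearsal ✓
(load_test, snapshot): load_test after snapshot ✓
(lunch, audit): lunch after audit ✓
(lunch, handoff): lunch after handoff ✓
(lunch, rehearsal): lunch after rehearsal ✓
Count: 24.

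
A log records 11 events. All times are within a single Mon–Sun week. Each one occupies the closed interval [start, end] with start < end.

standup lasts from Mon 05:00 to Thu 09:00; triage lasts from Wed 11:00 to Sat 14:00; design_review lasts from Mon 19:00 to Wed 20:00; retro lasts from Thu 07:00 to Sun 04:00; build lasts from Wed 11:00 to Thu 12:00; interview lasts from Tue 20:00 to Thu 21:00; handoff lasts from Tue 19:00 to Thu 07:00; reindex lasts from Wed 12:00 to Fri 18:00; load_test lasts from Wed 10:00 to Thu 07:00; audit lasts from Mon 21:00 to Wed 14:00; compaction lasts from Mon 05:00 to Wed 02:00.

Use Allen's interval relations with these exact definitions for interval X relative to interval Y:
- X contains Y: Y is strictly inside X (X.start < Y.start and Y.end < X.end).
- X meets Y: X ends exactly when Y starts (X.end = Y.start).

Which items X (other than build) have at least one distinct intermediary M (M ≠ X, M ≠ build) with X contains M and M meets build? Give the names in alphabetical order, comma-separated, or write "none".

Target build = [Wed 11:00, Thu 12:00].
Intermediaries M with M meets build: none.
Union: none.

none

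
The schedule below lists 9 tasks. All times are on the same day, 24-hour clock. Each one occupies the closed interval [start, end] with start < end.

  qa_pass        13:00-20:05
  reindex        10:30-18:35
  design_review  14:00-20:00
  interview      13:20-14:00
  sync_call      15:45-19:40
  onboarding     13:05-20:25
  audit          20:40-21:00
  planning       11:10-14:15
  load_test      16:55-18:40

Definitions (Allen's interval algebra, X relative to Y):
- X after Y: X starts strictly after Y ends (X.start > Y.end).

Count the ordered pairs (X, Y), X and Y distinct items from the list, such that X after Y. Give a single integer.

12

Checking all 72 ordered pairs for relation 'after'; matching pairs in alphabetical order:
(audit, design_review): audit after design_review ✓
(audit, interview): audit after interview ✓
(audit, load_test): audit after load_test ✓
(audit, onboarding): audit after onboarding ✓
(audit, planning): audit after planning ✓
(audit, qa_pass): audit after qa_pass ✓
(audit, reindex): audit after reindex ✓
(audit, sync_call): audit after sync_call ✓
(load_test, interview): load_test after interview ✓
(load_test, planning): load_test after planning ✓
(sync_call, interview): sync_call after interview ✓
(sync_call, planning): sync_call after planning ✓
Count: 12.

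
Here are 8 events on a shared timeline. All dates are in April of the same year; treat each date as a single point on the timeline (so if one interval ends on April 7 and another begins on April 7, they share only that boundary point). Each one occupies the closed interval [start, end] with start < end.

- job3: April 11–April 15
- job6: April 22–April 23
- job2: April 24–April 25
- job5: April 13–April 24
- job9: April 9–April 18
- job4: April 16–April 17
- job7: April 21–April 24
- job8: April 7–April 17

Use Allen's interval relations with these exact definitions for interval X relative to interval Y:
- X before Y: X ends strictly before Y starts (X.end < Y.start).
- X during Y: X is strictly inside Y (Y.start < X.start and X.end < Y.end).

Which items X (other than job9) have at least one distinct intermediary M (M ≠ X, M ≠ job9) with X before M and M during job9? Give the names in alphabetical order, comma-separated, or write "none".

job3

Target job9 = [April 9, April 18].
Intermediaries M with M during job9: job3, job4.
Via job3 — items with X before job3: none.
Via job4 — items with X before job4: job3.
Union: job3.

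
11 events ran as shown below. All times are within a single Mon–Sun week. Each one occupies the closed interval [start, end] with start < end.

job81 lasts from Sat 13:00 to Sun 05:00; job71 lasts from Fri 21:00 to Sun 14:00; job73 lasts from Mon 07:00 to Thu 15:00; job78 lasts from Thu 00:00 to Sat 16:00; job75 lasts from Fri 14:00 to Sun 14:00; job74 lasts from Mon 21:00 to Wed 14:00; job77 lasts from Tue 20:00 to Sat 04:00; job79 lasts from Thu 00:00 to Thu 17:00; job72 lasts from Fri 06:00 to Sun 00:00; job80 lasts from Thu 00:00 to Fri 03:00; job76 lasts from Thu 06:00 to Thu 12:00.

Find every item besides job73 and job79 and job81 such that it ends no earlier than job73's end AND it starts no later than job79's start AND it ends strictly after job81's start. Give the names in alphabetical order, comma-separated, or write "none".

Conditions: its end is no earlier than job73's end (X.end >= Thu 15:00) AND its start is no later than job79's start (X.start <= Thu 00:00) AND its end is strictly after job81's start (X.end > Sat 13:00).
job71: end Sun 14:00 >= Thu 15:00? ✓; start Fri 21:00 <= Thu 00:00? ✗; end Sun 14:00 > Sat 13:00? ✓ → no.
job72: end Sun 00:00 >= Thu 15:00? ✓; start Fri 06:00 <= Thu 00:00? ✗; end Sun 00:00 > Sat 13:00? ✓ → no.
job74: end Wed 14:00 >= Thu 15:00? ✗; start Mon 21:00 <= Thu 00:00? ✓; end Wed 14:00 > Sat 13:00? ✗ → no.
job75: end Sun 14:00 >= Thu 15:00? ✓; start Fri 14:00 <= Thu 00:00? ✗; end Sun 14:00 > Sat 13:00? ✓ → no.
job76: end Thu 12:00 >= Thu 15:00? ✗; start Thu 06:00 <= Thu 00:00? ✗; end Thu 12:00 > Sat 13:00? ✗ → no.
job77: end Sat 04:00 >= Thu 15:00? ✓; start Tue 20:00 <= Thu 00:00? ✓; end Sat 04:00 > Sat 13:00? ✗ → no.
job78: end Sat 16:00 >= Thu 15:00? ✓; start Thu 00:00 <= Thu 00:00? ✓; end Sat 16:00 > Sat 13:00? ✓ → yes.
job80: end Fri 03:00 >= Thu 15:00? ✓; start Thu 00:00 <= Thu 00:00? ✓; end Fri 03:00 > Sat 13:00? ✗ → no.
Result: job78.

job78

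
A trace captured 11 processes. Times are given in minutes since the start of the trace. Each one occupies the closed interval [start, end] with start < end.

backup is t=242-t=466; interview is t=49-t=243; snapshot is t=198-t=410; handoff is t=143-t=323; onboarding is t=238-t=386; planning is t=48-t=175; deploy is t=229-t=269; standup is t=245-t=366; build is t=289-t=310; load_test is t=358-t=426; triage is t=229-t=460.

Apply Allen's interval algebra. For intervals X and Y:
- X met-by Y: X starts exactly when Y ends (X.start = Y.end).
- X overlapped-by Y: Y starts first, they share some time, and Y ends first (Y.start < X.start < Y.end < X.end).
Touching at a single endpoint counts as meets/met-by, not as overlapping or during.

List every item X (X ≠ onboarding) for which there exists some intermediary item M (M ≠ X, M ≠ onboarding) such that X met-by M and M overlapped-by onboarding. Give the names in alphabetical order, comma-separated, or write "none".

none

Target onboarding = [t=238, t=386].
Intermediaries M with M overlapped-by onboarding: backup, load_test.
Via backup — items with X met-by backup: none.
Via load_test — items with X met-by load_test: none.
Union: none.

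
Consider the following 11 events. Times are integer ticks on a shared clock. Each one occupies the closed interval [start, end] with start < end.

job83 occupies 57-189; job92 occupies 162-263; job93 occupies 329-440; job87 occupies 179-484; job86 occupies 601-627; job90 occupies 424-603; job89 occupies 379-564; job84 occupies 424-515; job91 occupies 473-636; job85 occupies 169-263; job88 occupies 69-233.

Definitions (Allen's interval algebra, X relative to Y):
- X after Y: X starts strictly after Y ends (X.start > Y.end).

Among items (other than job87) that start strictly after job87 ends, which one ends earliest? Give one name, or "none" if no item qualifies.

Target job87 = [179, 484].
job83 [57, 189] → overlaps → excluded.
job84 [424, 515] → overlapped-by → excluded.
job85 [169, 263] → overlaps → excluded.
job86 [601, 627] → after → candidate.
job88 [69, 233] → overlaps → excluded.
job89 [379, 564] → overlapped-by → excluded.
job90 [424, 603] → overlapped-by → excluded.
job91 [473, 636] → overlapped-by → excluded.
job92 [162, 263] → overlaps → excluded.
job93 [329, 440] → during → excluded.
Among candidates, earliest end is 627 → job86.

job86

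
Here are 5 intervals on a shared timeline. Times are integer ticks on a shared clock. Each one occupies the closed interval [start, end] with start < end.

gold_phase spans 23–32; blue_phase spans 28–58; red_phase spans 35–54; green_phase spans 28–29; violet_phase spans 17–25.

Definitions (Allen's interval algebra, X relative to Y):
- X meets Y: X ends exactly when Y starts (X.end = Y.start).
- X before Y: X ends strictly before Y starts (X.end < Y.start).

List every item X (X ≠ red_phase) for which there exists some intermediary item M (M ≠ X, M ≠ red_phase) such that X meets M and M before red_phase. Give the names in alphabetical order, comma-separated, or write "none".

Target red_phase = [35, 54].
Intermediaries M with M before red_phase: gold_phase, green_phase, violet_phase.
Via gold_phase — items with X meets gold_phase: none.
Via green_phase — items with X meets green_phase: none.
Via violet_phase — items with X meets violet_phase: none.
Union: none.

none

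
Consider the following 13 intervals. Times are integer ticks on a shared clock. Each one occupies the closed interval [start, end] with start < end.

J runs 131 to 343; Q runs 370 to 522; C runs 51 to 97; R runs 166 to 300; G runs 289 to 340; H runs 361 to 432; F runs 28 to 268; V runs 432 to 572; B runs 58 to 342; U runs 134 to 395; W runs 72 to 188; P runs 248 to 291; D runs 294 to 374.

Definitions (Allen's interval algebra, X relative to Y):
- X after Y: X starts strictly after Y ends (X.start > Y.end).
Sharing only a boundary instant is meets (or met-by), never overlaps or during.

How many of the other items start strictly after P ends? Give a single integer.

Target P = [248, 291].
B [58, 342] → contains → no.
C [51, 97] → before → no.
D [294, 374] → after → counts.
F [28, 268] → overlaps → no.
G [289, 340] → overlapped-by → no.
H [361, 432] → after → counts.
J [131, 343] → contains → no.
Q [370, 522] → after → counts.
R [166, 300] → contains → no.
U [134, 395] → contains → no.
V [432, 572] → after → counts.
W [72, 188] → before → no.
Total: 4.

4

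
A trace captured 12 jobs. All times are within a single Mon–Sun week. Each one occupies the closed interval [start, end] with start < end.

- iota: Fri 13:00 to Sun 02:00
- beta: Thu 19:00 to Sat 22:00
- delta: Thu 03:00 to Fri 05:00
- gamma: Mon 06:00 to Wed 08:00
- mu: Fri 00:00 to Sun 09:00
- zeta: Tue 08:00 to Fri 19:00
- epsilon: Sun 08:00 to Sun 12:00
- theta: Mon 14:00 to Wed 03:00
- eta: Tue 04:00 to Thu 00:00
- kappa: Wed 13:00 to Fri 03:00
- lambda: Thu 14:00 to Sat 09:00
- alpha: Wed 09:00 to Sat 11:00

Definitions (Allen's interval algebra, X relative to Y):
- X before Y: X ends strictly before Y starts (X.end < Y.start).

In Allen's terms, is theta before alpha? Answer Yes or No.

theta = [Mon 14:00, Wed 03:00], alpha = [Wed 09:00, Sat 11:00].
Actual relation of theta to alpha: before.
Asked whether 'before' holds → Yes.

Yes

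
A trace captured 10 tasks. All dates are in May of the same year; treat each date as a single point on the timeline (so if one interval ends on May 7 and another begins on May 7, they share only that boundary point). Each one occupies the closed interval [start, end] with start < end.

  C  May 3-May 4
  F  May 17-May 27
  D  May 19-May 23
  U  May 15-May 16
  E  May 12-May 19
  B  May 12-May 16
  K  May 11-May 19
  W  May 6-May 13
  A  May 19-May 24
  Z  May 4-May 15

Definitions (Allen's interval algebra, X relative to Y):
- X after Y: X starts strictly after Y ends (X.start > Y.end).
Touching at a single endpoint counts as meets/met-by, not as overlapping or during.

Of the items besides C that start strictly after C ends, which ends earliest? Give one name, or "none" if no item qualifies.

W

Target C = [May 3, May 4].
A [May 19, May 24] → after → candidate.
B [May 12, May 16] → after → candidate.
D [May 19, May 23] → after → candidate.
E [May 12, May 19] → after → candidate.
F [May 17, May 27] → after → candidate.
K [May 11, May 19] → after → candidate.
U [May 15, May 16] → after → candidate.
W [May 6, May 13] → after → candidate.
Z [May 4, May 15] → met-by → excluded.
Among candidates, earliest end is May 13 → W.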